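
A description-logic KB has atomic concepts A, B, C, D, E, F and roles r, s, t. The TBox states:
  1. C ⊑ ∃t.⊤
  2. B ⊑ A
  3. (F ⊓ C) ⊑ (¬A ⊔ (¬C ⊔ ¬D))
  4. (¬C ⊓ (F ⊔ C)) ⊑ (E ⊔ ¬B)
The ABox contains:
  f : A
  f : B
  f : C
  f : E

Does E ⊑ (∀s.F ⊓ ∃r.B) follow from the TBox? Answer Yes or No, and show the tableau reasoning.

1. E ⊑ (∀s.F ⊓ ∃r.B)  ⇔  (E ⊓ (∃s.¬F ⊔ ∀r.¬B)) unsat w.r.t. T
   open: L(x₀) ⊇ {E, ¬B, ¬C, ¬F, ∃s.¬F} (+ ∃-successors)
2. Hence E ⊑ (∀s.F ⊓ ∃r.B): not entailed.

No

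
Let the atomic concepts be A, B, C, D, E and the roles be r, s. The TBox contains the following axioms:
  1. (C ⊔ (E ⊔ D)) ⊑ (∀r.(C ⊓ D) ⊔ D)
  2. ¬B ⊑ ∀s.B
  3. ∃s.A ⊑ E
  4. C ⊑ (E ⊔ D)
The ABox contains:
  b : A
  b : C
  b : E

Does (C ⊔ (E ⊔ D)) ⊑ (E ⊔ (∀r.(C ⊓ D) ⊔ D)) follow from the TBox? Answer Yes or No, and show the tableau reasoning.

Yes

1. (C ⊔ (E ⊔ D)) ⊑ (E ⊔ (∀r.(C ⊓ D) ⊔ D))  ⇔  ((C ⊔ (E ⊔ D)) ⊓ (¬E ⊓ (∃r.(¬C ⊔ ¬D) ⊓ ¬D))) unsat w.r.t. T
   all branches close; clash {D, ¬D} at x₀
2. Hence (C ⊔ (E ⊔ D)) ⊑ (E ⊔ (∀r.(C ⊓ D) ⊔ D)): entailed.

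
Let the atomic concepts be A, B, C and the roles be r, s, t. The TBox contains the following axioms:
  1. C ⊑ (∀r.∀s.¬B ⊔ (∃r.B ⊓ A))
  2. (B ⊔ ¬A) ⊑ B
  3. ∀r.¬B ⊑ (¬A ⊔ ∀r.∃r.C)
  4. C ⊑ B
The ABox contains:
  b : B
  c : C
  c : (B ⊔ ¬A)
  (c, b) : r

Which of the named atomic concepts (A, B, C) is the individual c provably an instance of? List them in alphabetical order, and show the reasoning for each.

{B, C}

1. c : A?  L(c) = {C, (B ⊔ ¬A)} ∪ {¬A}
   apply at c: C⊑(∀r.∀s.¬B ⊔ (∃r.B ⊓ A)); (B ⊔ ¬A)⊑B; C⊑B
   open: L(c) ⊇ {B, C, ¬A, ∀r.∀s.¬B, ∃r.B} (+ ∃-successors) — c ∉ A possible
2. c : B?  L(c) = {C, (B ⊔ ¬A)} ∪ {¬B}
   clash {B, ¬B} at c — c ∈ B
3. c : C?  L(c) = {C, (B ⊔ ¬A)} ∪ {¬C}
   clash {C, ¬C} at c — c ∈ C
4. Entailed for c: {B, C}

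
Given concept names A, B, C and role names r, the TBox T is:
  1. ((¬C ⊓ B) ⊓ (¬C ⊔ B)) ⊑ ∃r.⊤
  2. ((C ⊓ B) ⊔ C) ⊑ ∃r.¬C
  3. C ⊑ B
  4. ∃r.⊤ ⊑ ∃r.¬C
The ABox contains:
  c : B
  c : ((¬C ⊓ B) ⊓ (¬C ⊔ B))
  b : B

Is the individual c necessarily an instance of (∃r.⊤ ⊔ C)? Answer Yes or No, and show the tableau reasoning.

1. c : (∃r.⊤ ⊔ C)?  L(c) = {B, ((¬C ⊓ B) ⊓ (¬C ⊔ B))} ∪ {(∀r.⊥ ⊓ ¬C)}
   clash ⊥ at an ∃-successor — c ∈ (∃r.⊤ ⊔ C)
2. Hence c : (∃r.⊤ ⊔ C): entailed.

Yes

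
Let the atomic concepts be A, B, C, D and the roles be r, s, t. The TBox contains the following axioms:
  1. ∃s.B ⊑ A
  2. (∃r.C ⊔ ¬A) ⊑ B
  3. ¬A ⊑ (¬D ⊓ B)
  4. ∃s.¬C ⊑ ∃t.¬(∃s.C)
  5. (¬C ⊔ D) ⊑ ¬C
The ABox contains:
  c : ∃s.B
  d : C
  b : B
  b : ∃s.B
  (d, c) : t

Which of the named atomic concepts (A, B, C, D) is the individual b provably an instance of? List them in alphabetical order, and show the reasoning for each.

{A, B}

1. b : A?  L(b) = {B, ∃s.B} ∪ {¬A}
   clash {A, ¬A} at b — b ∈ A
2. b : B?  L(b) = {B, ∃s.B} ∪ {¬B}
   clash {B, ¬B} at b — b ∈ B
3. b : C?  L(b) = {B, ∃s.B} ∪ {¬C}
   apply at b: ∃s.B⊑A
   open: L(b) ⊇ {A, B, ¬C, ∀s.C, ∃s.B} (+ ∃-successors) — b ∉ C possible
4. b : D?  L(b) = {B, ∃s.B} ∪ {¬D}
   apply at b: ∃s.B⊑A
   open: L(b) ⊇ {A, B, C, ¬D, ∀s.C, …} (+ ∃-successors) — b ∉ D possible
5. Entailed for b: {A, B}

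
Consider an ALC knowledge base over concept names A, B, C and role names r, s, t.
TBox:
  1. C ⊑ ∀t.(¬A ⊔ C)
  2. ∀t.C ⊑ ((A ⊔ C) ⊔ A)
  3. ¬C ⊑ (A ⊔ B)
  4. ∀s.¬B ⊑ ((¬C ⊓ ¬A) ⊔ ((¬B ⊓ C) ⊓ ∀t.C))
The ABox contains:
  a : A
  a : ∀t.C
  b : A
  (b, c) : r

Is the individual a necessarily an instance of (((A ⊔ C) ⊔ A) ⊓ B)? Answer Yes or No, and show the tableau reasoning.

No

1. a : (((A ⊔ C) ⊔ A) ⊓ B)?  L(a) = {A, ∀t.C} ∪ {(((¬A ⊓ ¬C) ⊓ ¬A) ⊔ ¬B)}
   apply at a: ∀t.C⊑((A ⊔ C) ⊔ A)
   open: L(a) ⊇ {A, C, ¬B, ∀t.(¬A ⊔ C), ∀t.C, …} (+ ∃-successors) — a ∉ (((A ⊔ C) ⊔ A) ⊓ B) possible
2. Hence a : (((A ⊔ C) ⊔ A) ⊓ B): not entailed.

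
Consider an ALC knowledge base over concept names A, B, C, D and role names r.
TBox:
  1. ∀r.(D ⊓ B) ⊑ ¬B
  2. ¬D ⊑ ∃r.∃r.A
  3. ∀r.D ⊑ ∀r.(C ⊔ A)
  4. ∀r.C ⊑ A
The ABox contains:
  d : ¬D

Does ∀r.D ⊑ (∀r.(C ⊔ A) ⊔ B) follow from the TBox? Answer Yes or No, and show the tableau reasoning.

Yes

1. ∀r.D ⊑ (∀r.(C ⊔ A) ⊔ B)  ⇔  (∀r.D ⊓ (∃r.(¬C ⊓ ¬A) ⊓ ¬B)) unsat w.r.t. T
   all branches close; clash {A, ¬A} at an ∃-successor
2. Hence ∀r.D ⊑ (∀r.(C ⊔ A) ⊔ B): entailed.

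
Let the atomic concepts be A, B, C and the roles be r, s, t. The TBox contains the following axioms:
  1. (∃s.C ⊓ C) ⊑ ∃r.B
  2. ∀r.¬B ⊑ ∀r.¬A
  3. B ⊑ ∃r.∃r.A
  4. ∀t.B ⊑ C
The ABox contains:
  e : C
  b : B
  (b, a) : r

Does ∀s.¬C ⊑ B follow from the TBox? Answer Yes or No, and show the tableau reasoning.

No

1. ∀s.¬C ⊑ B  ⇔  (∀s.¬C ⊓ ¬B) unsat w.r.t. T
   open: L(x₀) ⊇ {¬B, ∀s.¬C, ∃r.B, ∃t.¬B} (+ ∃-successors)
2. Hence ∀s.¬C ⊑ B: not entailed.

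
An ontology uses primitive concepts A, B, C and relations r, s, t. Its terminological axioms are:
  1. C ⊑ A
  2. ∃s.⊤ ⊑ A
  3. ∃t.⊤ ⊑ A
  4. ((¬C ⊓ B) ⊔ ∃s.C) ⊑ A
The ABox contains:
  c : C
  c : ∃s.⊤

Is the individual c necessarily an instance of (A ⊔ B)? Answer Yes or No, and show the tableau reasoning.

1. c : (A ⊔ B)?  L(c) = {C, ∃s.⊤} ∪ {(¬A ⊓ ¬B)}
   clash {A, ¬A} at c — c ∈ (A ⊔ B)
2. Hence c : (A ⊔ B): entailed.

Yes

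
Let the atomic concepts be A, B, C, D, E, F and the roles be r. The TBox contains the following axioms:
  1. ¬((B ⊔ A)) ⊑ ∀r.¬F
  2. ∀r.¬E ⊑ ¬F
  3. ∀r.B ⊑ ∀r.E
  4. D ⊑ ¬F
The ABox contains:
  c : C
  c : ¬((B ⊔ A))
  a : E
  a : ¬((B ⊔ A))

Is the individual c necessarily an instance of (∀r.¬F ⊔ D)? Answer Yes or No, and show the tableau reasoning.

Yes

1. c : (∀r.¬F ⊔ D)?  L(c) = {C, ¬((B ⊔ A))} ∪ {(∃r.F ⊓ ¬D)}
   clash {F, ¬F} at an ∃-successor — c ∈ (∀r.¬F ⊔ D)
2. Hence c : (∀r.¬F ⊔ D): entailed.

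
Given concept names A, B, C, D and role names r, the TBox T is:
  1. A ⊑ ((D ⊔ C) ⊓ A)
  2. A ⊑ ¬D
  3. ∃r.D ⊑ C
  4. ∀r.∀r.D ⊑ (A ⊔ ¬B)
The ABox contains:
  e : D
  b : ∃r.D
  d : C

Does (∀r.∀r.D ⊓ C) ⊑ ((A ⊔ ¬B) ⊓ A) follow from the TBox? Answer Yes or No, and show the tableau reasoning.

1. (∀r.∀r.D ⊓ C) ⊑ ((A ⊔ ¬B) ⊓ A)  ⇔  ((∀r.∀r.D ⊓ C) ⊓ ((¬A ⊓ B) ⊔ ¬A)) unsat w.r.t. T
   apply at x₀: ∀r.∀r.D⊑(A ⊔ ¬B)
   open: L(x₀) ⊇ {C, ¬A, ¬B, ∀r.∀r.D}
2. Hence (∀r.∀r.D ⊓ C) ⊑ ((A ⊔ ¬B) ⊓ A): not entailed.

No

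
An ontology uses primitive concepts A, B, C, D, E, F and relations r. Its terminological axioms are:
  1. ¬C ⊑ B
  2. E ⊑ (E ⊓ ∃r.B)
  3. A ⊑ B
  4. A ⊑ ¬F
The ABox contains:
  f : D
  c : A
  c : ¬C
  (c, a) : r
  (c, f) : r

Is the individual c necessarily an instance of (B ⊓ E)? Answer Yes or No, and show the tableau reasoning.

No

1. c : (B ⊓ E)?  L(c) = {A, ¬C} ∪ {(¬B ⊔ ¬E)}
   apply at c: ¬C⊑B; A⊑B; A⊑¬F
   open: L(c) ⊇ {A, B, ¬C, ¬E, ¬F} — c ∉ (B ⊓ E) possible
2. Hence c : (B ⊓ E): not entailed.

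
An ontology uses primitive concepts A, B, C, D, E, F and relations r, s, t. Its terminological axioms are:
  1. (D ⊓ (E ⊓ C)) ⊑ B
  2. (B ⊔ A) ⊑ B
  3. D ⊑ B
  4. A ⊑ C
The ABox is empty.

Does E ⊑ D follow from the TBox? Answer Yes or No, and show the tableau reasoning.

No

1. E ⊑ D  ⇔  (E ⊓ ¬D) unsat w.r.t. T
   open: L(x₀) ⊇ {E, ¬A, ¬B, ¬D}
2. Hence E ⊑ D: not entailed.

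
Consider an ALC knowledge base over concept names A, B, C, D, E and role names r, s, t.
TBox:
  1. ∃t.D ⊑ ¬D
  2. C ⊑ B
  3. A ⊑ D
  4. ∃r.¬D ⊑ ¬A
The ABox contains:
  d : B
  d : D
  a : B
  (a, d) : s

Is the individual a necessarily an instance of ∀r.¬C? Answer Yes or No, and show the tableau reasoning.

No

1. a : ∀r.¬C?  L(a) = {B} ∪ {∃r.C}
   open: L(a) ⊇ {B, ¬A, ∀t.¬D, ∃r.C} (+ ∃-successors) — a ∉ ∀r.¬C possible
2. Hence a : ∀r.¬C: not entailed.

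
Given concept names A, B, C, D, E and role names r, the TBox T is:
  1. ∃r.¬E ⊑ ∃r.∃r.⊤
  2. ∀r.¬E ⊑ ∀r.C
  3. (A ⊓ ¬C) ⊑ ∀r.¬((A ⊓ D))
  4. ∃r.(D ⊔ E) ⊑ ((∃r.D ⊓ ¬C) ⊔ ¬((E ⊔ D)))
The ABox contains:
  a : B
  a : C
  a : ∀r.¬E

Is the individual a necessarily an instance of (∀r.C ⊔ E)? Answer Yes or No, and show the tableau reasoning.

Yes

1. a : (∀r.C ⊔ E)?  L(a) = {B, C, ∀r.¬E} ∪ {(∃r.¬C ⊓ ¬E)}
   clash {C, ¬C} at an ∃-successor — a ∈ (∀r.C ⊔ E)
2. Hence a : (∀r.C ⊔ E): entailed.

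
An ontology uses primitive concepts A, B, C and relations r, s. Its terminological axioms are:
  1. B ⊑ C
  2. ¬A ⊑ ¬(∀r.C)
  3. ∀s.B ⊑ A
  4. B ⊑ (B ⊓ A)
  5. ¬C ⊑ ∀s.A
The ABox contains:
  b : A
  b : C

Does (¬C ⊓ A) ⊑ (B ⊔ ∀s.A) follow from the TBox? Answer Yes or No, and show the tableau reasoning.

1. (¬C ⊓ A) ⊑ (B ⊔ ∀s.A)  ⇔  ((¬C ⊓ A) ⊓ (¬B ⊓ ∃s.¬A)) unsat w.r.t. T
   all branches close; clash {A, ¬A} at an ∃-successor
2. Hence (¬C ⊓ A) ⊑ (B ⊔ ∀s.A): entailed.

Yes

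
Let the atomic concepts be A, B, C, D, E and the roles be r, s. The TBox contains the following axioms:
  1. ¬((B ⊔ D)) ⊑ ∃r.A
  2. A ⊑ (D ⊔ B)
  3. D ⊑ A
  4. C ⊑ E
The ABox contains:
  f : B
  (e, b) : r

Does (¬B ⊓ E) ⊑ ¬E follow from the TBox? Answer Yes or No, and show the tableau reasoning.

No

1. (¬B ⊓ E) ⊑ ¬E  ⇔  ((¬B ⊓ E) ⊓ E) unsat w.r.t. T
   open: L(x₀) ⊇ {A, D, E, ¬B}
2. Hence (¬B ⊓ E) ⊑ ¬E: not entailed.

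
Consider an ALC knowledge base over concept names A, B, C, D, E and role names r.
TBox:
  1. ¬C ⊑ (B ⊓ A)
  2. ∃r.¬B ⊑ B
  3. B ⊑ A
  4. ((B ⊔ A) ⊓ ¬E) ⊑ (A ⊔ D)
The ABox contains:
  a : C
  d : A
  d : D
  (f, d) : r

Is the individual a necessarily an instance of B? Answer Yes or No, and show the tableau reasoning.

No

1. a : B?  L(a) = {C} ∪ {¬B}
   open: L(a) ⊇ {C, ¬A, ¬B, ∀r.B} — a ∉ B possible
2. Hence a : B: not entailed.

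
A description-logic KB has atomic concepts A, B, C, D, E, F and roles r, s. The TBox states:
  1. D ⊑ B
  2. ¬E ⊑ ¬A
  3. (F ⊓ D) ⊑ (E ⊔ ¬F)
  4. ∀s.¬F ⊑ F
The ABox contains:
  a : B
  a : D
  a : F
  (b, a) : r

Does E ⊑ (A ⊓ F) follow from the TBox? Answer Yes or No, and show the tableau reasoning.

1. E ⊑ (A ⊓ F)  ⇔  (E ⊓ (¬A ⊔ ¬F)) unsat w.r.t. T
   open: L(x₀) ⊇ {E, ¬A, ¬D, ∃s.F} (+ ∃-successors)
2. Hence E ⊑ (A ⊓ F): not entailed.

No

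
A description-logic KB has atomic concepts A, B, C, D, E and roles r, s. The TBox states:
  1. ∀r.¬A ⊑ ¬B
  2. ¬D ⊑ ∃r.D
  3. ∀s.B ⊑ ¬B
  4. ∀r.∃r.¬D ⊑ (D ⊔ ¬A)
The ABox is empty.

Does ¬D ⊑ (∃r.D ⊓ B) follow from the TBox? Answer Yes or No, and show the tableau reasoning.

1. ¬D ⊑ (∃r.D ⊓ B)  ⇔  (¬D ⊓ (∀r.¬D ⊔ ¬B)) unsat w.r.t. T
   apply at x₀: ¬D⊑∃r.D
   open: L(x₀) ⊇ {¬B, ¬D, ∃r.A, ∃r.D, ∃r.∀r.D} (+ ∃-successors)
2. Hence ¬D ⊑ (∃r.D ⊓ B): not entailed.

No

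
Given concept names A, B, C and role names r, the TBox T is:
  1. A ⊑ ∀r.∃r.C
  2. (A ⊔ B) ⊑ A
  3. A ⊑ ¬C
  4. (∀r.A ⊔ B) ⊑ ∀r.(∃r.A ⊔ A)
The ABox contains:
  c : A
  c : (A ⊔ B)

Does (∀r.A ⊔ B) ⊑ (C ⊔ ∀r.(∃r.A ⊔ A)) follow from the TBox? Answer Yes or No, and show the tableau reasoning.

Yes

1. (∀r.A ⊔ B) ⊑ (C ⊔ ∀r.(∃r.A ⊔ A))  ⇔  ((∀r.A ⊔ B) ⊓ (¬C ⊓ ∃r.(∀r.¬A ⊓ ¬A))) unsat w.r.t. T
   all branches close; clash {A, ¬A} at an ∃-successor
2. Hence (∀r.A ⊔ B) ⊑ (C ⊔ ∀r.(∃r.A ⊔ A)): entailed.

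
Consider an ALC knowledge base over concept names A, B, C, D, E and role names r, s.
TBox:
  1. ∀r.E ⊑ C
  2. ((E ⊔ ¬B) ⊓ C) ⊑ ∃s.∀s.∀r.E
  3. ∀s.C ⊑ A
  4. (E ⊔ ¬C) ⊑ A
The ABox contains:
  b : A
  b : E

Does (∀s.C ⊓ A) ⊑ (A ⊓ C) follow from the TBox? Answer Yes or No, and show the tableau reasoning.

1. (∀s.C ⊓ A) ⊑ (A ⊓ C)  ⇔  ((∀s.C ⊓ A) ⊓ (¬A ⊔ ¬C)) unsat w.r.t. T
   open: L(x₀) ⊇ {A, ¬C, ∀s.C, ∃r.¬E} (+ ∃-successors)
2. Hence (∀s.C ⊓ A) ⊑ (A ⊓ C): not entailed.

No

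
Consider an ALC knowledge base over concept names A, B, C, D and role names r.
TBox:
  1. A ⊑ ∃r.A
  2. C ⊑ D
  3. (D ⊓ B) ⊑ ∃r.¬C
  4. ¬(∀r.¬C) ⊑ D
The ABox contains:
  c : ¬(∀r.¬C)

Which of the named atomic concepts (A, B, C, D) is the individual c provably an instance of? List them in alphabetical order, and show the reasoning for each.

1. c : A?  L(c) = {¬(∀r.¬C)} ∪ {¬A}
   apply at c: ¬(∀r.¬C)⊑D
   open: L(c) ⊇ {D, ¬A, ¬B, ¬C, ∃r.C} (+ ∃-successors) — c ∉ A possible
2. c : B?  L(c) = {¬(∀r.¬C)} ∪ {¬B}
   apply at c: ¬(∀r.¬C)⊑D
   open: L(c) ⊇ {D, ¬A, ¬B, ¬C, ∃r.C} (+ ∃-successors) — c ∉ B possible
3. c : C?  L(c) = {¬(∀r.¬C)} ∪ {¬C}
   apply at c: ¬(∀r.¬C)⊑D
   open: L(c) ⊇ {D, ¬A, ¬B, ¬C, ∃r.C} (+ ∃-successors) — c ∉ C possible
4. c : D?  L(c) = {¬(∀r.¬C)} ∪ {¬D}
   clash {D, ¬D} at c — c ∈ D
5. Entailed for c: {D}

{D}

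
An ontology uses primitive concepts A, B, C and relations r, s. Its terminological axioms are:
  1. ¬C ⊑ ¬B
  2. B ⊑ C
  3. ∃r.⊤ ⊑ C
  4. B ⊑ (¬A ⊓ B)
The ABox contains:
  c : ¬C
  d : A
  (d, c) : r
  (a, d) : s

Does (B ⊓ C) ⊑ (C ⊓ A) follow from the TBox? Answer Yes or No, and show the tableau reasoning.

No

1. (B ⊓ C) ⊑ (C ⊓ A)  ⇔  ((B ⊓ C) ⊓ (¬C ⊔ ¬A)) unsat w.r.t. T
   apply at x₀: B⊑(¬A ⊓ B)
   open: L(x₀) ⊇ {B, C, ¬A}
2. Hence (B ⊓ C) ⊑ (C ⊓ A): not entailed.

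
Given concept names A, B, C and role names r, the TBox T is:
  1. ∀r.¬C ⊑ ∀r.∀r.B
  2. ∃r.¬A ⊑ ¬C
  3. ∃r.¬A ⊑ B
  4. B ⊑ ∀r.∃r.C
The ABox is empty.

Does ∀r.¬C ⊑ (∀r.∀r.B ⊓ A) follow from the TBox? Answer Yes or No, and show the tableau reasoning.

1. ∀r.¬C ⊑ (∀r.∀r.B ⊓ A)  ⇔  (∀r.¬C ⊓ (∃r.∃r.¬B ⊔ ¬A)) unsat w.r.t. T
   apply at x₀: ∀r.¬C⊑∀r.∀r.B
   open: L(x₀) ⊇ {¬A, ¬B, ∀r.A, ∀r.¬C, ∀r.∀r.B}
2. Hence ∀r.¬C ⊑ (∀r.∀r.B ⊓ A): not entailed.

No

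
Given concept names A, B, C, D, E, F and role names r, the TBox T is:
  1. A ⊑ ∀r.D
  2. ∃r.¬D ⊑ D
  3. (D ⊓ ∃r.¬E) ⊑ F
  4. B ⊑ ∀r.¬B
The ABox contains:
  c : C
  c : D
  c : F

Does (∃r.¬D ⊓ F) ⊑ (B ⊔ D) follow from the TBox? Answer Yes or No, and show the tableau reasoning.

1. (∃r.¬D ⊓ F) ⊑ (B ⊔ D)  ⇔  ((∃r.¬D ⊓ F) ⊓ (¬B ⊓ ¬D)) unsat w.r.t. T
   all branches close; clash {D, ¬D} at an ∃-successor
2. Hence (∃r.¬D ⊓ F) ⊑ (B ⊔ D): entailed.

Yes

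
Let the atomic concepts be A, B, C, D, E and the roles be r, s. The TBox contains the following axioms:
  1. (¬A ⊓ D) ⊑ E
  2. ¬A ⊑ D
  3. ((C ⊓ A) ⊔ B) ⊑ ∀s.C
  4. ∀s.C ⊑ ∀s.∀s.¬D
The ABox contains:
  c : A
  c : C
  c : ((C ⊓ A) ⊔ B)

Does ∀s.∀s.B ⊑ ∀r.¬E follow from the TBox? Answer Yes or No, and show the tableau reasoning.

1. ∀s.∀s.B ⊑ ∀r.¬E  ⇔  (∀s.∀s.B ⊓ ∃r.E) unsat w.r.t. T
   open: L(x₀) ⊇ {A, ¬B, ¬C, ∀s.∀s.B, ∃r.E, …} (+ ∃-successors)
2. Hence ∀s.∀s.B ⊑ ∀r.¬E: not entailed.

No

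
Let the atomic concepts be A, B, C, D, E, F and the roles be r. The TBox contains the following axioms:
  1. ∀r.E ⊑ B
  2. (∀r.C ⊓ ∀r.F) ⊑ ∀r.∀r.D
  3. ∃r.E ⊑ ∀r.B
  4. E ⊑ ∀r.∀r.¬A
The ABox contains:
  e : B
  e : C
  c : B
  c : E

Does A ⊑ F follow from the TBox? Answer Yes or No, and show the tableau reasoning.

No

1. A ⊑ F  ⇔  (A ⊓ ¬F) unsat w.r.t. T
   open: L(x₀) ⊇ {A, ¬E, ¬F, ∀r.¬E, ∃r.¬C, …} (+ ∃-successors)
2. Hence A ⊑ F: not entailed.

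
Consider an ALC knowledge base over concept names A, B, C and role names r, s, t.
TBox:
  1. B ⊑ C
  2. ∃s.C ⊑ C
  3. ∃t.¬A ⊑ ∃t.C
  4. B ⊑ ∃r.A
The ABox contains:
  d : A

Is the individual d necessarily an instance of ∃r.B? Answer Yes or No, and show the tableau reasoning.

No

1. d : ∃r.B?  L(d) = {A} ∪ {∀r.¬B}
   open: L(d) ⊇ {A, ¬B, ∀r.¬B, ∀s.¬C, ∀t.A} — d ∉ ∃r.B possible
2. Hence d : ∃r.B: not entailed.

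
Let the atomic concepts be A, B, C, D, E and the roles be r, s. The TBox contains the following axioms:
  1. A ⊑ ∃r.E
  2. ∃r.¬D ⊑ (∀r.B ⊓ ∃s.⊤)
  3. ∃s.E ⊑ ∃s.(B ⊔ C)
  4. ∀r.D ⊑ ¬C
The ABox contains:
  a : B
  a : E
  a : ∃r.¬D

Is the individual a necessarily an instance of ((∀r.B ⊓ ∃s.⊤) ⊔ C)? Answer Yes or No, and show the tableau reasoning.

1. a : ((∀r.B ⊓ ∃s.⊤) ⊔ C)?  L(a) = {B, E, ∃r.¬D} ∪ {((∃r.¬B ⊔ ∀s.⊥) ⊓ ¬C)}
   clash ⊥ at an ∃-successor — a ∈ ((∀r.B ⊓ ∃s.⊤) ⊔ C)
2. Hence a : ((∀r.B ⊓ ∃s.⊤) ⊔ C): entailed.

Yes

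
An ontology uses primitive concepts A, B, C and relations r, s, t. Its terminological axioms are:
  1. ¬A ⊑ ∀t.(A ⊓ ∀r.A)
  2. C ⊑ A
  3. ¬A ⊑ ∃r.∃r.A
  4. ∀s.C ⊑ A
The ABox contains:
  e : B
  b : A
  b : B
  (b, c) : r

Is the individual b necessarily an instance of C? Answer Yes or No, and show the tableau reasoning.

1. b : C?  L(b) = {A, B} ∪ {¬C}
   open: L(b) ⊇ {A, B, ¬C} — b ∉ C possible
2. Hence b : C: not entailed.

No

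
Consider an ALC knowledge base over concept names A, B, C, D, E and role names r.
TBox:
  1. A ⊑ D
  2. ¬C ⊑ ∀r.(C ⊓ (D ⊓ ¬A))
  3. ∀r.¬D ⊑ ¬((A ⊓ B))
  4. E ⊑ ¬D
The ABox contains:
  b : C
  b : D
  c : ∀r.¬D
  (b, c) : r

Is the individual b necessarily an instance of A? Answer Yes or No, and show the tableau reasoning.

No

1. b : A?  L(b) = {C, D} ∪ {¬A}
   open: L(b) ⊇ {C, D, ¬A, ¬E, ∃r.D} (+ ∃-successors) — b ∉ A possible
2. Hence b : A: not entailed.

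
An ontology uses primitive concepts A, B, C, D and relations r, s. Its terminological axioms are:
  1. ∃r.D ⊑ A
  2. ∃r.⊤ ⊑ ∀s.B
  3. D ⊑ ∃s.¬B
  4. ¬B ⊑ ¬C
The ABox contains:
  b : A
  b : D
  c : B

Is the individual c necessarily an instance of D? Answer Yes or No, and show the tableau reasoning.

1. c : D?  L(c) = {B} ∪ {¬D}
   open: L(c) ⊇ {B, ¬D, ∀r.¬D, ∀r.⊥} — c ∉ D possible
2. Hence c : D: not entailed.

No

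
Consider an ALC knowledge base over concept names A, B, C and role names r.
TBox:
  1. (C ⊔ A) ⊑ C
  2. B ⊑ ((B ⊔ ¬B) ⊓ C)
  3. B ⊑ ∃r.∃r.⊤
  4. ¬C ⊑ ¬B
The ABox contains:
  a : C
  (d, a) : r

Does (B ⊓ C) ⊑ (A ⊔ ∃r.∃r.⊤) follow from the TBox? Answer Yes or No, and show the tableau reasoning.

Yes

1. (B ⊓ C) ⊑ (A ⊔ ∃r.∃r.⊤)  ⇔  ((B ⊓ C) ⊓ (¬A ⊓ ∀r.∀r.⊥)) unsat w.r.t. T
   all branches close; clash ⊥ at an ∃-successor
2. Hence (B ⊓ C) ⊑ (A ⊔ ∃r.∃r.⊤): entailed.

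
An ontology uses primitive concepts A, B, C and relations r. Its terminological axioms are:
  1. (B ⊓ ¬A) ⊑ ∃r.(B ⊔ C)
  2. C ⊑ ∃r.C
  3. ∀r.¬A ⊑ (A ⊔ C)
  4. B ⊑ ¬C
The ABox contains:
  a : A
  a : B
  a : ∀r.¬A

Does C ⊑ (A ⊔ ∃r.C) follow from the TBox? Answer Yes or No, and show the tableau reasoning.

1. C ⊑ (A ⊔ ∃r.C)  ⇔  (C ⊓ (¬A ⊓ ∀r.¬C)) unsat w.r.t. T
   all branches close; clash {C, ¬C} at x₀
2. Hence C ⊑ (A ⊔ ∃r.C): entailed.

Yes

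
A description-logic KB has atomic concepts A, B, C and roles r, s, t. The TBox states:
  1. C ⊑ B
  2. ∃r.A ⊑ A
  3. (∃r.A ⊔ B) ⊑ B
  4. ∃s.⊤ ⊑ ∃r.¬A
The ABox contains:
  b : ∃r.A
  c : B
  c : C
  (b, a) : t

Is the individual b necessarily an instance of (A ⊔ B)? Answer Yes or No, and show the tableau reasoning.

1. b : (A ⊔ B)?  L(b) = {∃r.A} ∪ {(¬A ⊓ ¬B)}
   clash {B, ¬B} at b — b ∈ (A ⊔ B)
2. Hence b : (A ⊔ B): entailed.

Yes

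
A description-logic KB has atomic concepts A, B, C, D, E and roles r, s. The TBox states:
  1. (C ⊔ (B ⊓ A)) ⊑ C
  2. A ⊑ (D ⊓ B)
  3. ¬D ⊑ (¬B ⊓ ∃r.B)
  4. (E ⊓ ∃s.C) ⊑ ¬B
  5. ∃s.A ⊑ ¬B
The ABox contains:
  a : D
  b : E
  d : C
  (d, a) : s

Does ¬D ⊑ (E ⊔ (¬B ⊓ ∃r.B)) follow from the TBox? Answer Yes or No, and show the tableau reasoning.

Yes

1. ¬D ⊑ (E ⊔ (¬B ⊓ ∃r.B))  ⇔  (¬D ⊓ (¬E ⊓ (B ⊔ ∀r.¬B))) unsat w.r.t. T
   all branches close; clash {D, ¬D} at x₀
2. Hence ¬D ⊑ (E ⊔ (¬B ⊓ ∃r.B)): entailed.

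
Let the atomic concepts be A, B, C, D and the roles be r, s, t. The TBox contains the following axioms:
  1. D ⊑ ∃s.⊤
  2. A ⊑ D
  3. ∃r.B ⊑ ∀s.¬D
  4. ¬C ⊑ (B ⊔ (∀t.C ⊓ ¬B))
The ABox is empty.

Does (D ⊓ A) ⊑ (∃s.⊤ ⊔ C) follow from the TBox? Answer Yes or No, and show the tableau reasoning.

1. (D ⊓ A) ⊑ (∃s.⊤ ⊔ C)  ⇔  ((D ⊓ A) ⊓ (∀s.⊥ ⊓ ¬C)) unsat w.r.t. T
   all branches close; clash ⊥ at an ∃-successor
2. Hence (D ⊓ A) ⊑ (∃s.⊤ ⊔ C): entailed.

Yes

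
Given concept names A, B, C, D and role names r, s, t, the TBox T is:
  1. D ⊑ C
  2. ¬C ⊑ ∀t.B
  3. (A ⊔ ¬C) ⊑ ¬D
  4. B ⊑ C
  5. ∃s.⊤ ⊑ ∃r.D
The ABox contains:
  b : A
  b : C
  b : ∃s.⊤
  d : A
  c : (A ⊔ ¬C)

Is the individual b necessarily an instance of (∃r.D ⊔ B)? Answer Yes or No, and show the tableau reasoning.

1. b : (∃r.D ⊔ B)?  L(b) = {A, C, ∃s.⊤} ∪ {(∀r.¬D ⊓ ¬B)}
   clash {D, ¬D} at an ∃-successor — b ∈ (∃r.D ⊔ B)
2. Hence b : (∃r.D ⊔ B): entailed.

Yes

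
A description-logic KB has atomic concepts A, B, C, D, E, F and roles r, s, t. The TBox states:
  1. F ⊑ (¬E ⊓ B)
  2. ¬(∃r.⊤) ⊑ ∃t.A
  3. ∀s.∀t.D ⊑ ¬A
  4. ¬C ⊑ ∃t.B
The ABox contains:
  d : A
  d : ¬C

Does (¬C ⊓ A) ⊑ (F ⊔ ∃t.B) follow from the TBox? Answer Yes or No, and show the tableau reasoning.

Yes

1. (¬C ⊓ A) ⊑ (F ⊔ ∃t.B)  ⇔  ((¬C ⊓ A) ⊓ (¬F ⊓ ∀t.¬B)) unsat w.r.t. T
   all branches close; clash {A, ¬A} at x₀
2. Hence (¬C ⊓ A) ⊑ (F ⊔ ∃t.B): entailed.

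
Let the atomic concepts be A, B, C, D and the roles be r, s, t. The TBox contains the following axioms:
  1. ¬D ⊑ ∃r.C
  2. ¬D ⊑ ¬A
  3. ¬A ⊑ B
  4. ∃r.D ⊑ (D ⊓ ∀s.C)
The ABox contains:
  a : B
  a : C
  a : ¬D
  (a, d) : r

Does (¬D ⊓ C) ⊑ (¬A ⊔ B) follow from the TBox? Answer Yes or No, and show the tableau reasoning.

Yes

1. (¬D ⊓ C) ⊑ (¬A ⊔ B)  ⇔  ((¬D ⊓ C) ⊓ (A ⊓ ¬B)) unsat w.r.t. T
   all branches close; clash {A, ¬A} at x₀
2. Hence (¬D ⊓ C) ⊑ (¬A ⊔ B): entailed.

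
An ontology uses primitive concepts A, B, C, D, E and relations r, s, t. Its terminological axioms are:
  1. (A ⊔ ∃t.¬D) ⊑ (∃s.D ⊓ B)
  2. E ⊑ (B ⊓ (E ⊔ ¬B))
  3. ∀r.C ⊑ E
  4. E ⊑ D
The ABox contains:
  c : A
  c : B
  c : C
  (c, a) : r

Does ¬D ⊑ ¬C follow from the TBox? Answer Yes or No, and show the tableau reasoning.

No

1. ¬D ⊑ ¬C  ⇔  (¬D ⊓ C) unsat w.r.t. T
   open: L(x₀) ⊇ {C, ¬A, ¬D, ¬E, ∀t.D, …} (+ ∃-successors)
2. Hence ¬D ⊑ ¬C: not entailed.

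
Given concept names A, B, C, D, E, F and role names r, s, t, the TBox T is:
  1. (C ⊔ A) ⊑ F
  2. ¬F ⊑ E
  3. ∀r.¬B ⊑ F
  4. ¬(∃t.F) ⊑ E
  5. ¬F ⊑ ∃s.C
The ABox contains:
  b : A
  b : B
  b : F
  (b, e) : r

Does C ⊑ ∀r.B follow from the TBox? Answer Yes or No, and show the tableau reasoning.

No

1. C ⊑ ∀r.B  ⇔  (C ⊓ ∃r.¬B) unsat w.r.t. T
   open: L(x₀) ⊇ {C, F, ∃r.¬B, ∃t.F} (+ ∃-successors)
2. Hence C ⊑ ∀r.B: not entailed.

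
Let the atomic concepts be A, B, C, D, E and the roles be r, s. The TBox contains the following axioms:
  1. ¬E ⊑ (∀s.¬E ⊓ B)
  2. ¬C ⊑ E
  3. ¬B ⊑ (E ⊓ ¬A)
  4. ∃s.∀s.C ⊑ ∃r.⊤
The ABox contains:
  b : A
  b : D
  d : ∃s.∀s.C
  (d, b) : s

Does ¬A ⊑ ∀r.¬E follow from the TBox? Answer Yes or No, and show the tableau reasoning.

1. ¬A ⊑ ∀r.¬E  ⇔  (¬A ⊓ ∃r.E) unsat w.r.t. T
   open: L(x₀) ⊇ {B, C, E, ¬A, ∀s.∃s.¬C, …} (+ ∃-successors)
2. Hence ¬A ⊑ ∀r.¬E: not entailed.

No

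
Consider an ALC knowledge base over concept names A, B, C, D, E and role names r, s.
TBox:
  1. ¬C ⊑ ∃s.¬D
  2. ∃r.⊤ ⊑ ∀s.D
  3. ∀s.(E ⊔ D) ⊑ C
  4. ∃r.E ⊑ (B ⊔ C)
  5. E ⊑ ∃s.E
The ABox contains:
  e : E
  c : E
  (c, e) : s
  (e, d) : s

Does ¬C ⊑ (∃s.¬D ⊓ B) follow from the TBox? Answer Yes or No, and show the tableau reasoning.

No

1. ¬C ⊑ (∃s.¬D ⊓ B)  ⇔  (¬C ⊓ (∀s.D ⊔ ¬B)) unsat w.r.t. T
   apply at x₀: ¬C⊑∃s.¬D
   open: L(x₀) ⊇ {¬B, ¬C, ¬E, ∀r.¬E, ∀r.⊥, …} (+ ∃-successors)
2. Hence ¬C ⊑ (∃s.¬D ⊓ B): not entailed.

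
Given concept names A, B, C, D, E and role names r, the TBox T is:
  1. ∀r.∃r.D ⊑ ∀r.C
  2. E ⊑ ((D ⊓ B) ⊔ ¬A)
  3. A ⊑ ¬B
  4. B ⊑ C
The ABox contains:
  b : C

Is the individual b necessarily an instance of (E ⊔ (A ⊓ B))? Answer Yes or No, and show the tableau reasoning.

1. b : (E ⊔ (A ⊓ B))?  L(b) = {C} ∪ {(¬E ⊓ (¬A ⊔ ¬B))}
   open: L(b) ⊇ {C, ¬A, ¬E, ∃r.∀r.¬D} (+ ∃-successors) — b ∉ (E ⊔ (A ⊓ B)) possible
2. Hence b : (E ⊔ (A ⊓ B)): not entailed.

No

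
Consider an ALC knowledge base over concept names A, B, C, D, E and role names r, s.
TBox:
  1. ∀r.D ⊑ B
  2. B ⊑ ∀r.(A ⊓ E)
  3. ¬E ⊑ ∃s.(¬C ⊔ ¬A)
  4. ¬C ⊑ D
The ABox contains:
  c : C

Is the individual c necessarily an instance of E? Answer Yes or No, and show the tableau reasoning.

1. c : E?  L(c) = {C} ∪ {¬E}
   apply at c: ¬E⊑∃s.(¬C ⊔ ¬A)
   open: L(c) ⊇ {C, ¬B, ¬E, ∃r.¬D, ∃s.(¬C ⊔ ¬A)} (+ ∃-successors) — c ∉ E possible
2. Hence c : E: not entailed.

No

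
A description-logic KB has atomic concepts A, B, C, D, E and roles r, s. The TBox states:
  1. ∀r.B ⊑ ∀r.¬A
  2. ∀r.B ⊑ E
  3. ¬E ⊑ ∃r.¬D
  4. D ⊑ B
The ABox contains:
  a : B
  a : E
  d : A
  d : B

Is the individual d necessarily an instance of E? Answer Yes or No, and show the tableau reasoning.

No

1. d : E?  L(d) = {A, B} ∪ {¬E}
   apply at d: ¬E⊑∃r.¬D
   open: L(d) ⊇ {A, B, ¬E, ∃r.¬B, ∃r.¬D} (+ ∃-successors) — d ∉ E possible
2. Hence d : E: not entailed.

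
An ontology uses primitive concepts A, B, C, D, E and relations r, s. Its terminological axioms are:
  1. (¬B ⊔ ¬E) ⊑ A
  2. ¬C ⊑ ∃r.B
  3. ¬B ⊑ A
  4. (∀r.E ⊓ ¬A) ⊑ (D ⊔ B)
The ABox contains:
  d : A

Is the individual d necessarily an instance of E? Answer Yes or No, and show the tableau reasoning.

No

1. d : E?  L(d) = {A} ∪ {¬E}
   open: L(d) ⊇ {A, C, ¬E} — d ∉ E possible
2. Hence d : E: not entailed.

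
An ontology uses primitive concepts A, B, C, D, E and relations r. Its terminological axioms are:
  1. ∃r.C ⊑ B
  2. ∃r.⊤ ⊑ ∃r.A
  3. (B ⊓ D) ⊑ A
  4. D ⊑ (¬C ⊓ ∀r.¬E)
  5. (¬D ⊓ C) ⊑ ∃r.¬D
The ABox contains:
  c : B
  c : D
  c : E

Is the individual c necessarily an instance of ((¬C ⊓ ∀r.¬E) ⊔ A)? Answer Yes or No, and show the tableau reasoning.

Yes

1. c : ((¬C ⊓ ∀r.¬E) ⊔ A)?  L(c) = {B, D, E} ∪ {((C ⊔ ∃r.E) ⊓ ¬A)}
   clash {A, ¬A} at c — c ∈ ((¬C ⊓ ∀r.¬E) ⊔ A)
2. Hence c : ((¬C ⊓ ∀r.¬E) ⊔ A): entailed.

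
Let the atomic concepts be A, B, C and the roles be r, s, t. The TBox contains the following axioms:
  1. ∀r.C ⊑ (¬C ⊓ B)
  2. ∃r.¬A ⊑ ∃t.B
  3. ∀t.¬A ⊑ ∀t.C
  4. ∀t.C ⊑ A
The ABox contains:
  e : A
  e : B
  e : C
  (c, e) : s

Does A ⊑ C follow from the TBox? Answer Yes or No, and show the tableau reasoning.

1. A ⊑ C  ⇔  (A ⊓ ¬C) unsat w.r.t. T
   open: L(x₀) ⊇ {A, ¬C, ∀r.A, ∃r.¬C, ∃t.A} (+ ∃-successors)
2. Hence A ⊑ C: not entailed.

No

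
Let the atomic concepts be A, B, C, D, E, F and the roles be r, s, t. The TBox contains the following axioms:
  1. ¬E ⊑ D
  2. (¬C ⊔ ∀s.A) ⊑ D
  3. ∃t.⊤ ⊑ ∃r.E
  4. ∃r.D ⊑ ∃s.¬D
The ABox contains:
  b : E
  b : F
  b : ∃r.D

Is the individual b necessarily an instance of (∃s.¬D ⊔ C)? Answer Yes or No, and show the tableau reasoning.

Yes

1. b : (∃s.¬D ⊔ C)?  L(b) = {E, F, ∃r.D} ∪ {(∀s.D ⊓ ¬C)}
   clash {D, ¬D} at an ∃-successor — b ∈ (∃s.¬D ⊔ C)
2. Hence b : (∃s.¬D ⊔ C): entailed.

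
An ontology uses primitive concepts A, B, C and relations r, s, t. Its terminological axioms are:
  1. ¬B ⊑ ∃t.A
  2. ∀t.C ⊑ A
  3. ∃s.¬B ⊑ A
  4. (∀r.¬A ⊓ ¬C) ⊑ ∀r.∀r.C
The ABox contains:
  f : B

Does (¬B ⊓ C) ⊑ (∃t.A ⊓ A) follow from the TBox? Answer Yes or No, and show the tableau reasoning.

1. (¬B ⊓ C) ⊑ (∃t.A ⊓ A)  ⇔  ((¬B ⊓ C) ⊓ (∀t.¬A ⊔ ¬A)) unsat w.r.t. T
   apply at x₀: ¬B⊑∃t.A
   open: L(x₀) ⊇ {C, ¬A, ¬B, ∀s.B, ∃t.A, …} (+ ∃-successors)
2. Hence (¬B ⊓ C) ⊑ (∃t.A ⊓ A): not entailed.

No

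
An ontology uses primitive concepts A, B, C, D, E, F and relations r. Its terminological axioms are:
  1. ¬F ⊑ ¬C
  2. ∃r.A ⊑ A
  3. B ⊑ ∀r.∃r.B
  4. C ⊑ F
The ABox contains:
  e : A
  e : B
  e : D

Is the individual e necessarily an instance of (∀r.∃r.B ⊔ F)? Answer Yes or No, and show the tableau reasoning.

1. e : (∀r.∃r.B ⊔ F)?  L(e) = {A, B, D} ∪ {(∃r.∀r.¬B ⊓ ¬F)}
   clash {B, ¬B} at an ∃-successor — e ∈ (∀r.∃r.B ⊔ F)
2. Hence e : (∀r.∃r.B ⊔ F): entailed.

Yes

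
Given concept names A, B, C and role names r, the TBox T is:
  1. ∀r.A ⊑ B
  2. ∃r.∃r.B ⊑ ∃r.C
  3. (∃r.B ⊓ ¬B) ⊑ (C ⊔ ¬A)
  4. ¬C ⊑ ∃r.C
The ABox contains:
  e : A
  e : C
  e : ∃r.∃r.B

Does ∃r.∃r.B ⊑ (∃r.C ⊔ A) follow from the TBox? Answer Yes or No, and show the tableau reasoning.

1. ∃r.∃r.B ⊑ (∃r.C ⊔ A)  ⇔  (∃r.∃r.B ⊓ (∀r.¬C ⊓ ¬A)) unsat w.r.t. T
   all branches close; clash {C, ¬C} at an ∃-successor
2. Hence ∃r.∃r.B ⊑ (∃r.C ⊔ A): entailed.

Yes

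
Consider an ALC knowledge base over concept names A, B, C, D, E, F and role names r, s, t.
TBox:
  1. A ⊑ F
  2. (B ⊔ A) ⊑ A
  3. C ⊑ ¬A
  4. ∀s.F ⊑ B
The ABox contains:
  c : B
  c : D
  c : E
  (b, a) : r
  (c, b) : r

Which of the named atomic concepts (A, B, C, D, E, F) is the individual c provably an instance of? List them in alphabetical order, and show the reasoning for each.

1. c : A?  L(c) = {B, D, E} ∪ {¬A}
   clash {A, ¬A} at c — c ∈ A
2. c : B?  L(c) = {B, D, E} ∪ {¬B}
   clash {B, ¬B} at c — c ∈ B
3. c : C?  L(c) = {B, D, E} ∪ {¬C}
   open: L(c) ⊇ {A, B, D, E, F, …} — c ∉ C possible
4. c : D?  L(c) = {B, D, E} ∪ {¬D}
   clash {D, ¬D} at c — c ∈ D
5. c : E?  L(c) = {B, D, E} ∪ {¬E}
   clash {E, ¬E} at c — c ∈ E
6. c : F?  L(c) = {B, D, E} ∪ {¬F}
   clash {F, ¬F} at c — c ∈ F
7. Entailed for c: {A, B, D, E, F}

{A, B, D, E, F}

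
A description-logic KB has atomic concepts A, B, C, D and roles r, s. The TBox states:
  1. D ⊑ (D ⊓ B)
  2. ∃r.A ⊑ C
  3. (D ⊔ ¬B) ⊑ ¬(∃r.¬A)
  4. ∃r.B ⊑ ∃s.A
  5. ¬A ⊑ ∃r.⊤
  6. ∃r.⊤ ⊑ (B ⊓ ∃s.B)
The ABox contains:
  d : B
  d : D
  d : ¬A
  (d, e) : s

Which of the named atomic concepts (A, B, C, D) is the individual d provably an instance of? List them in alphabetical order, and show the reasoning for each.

1. d : A?  L(d) = {B, D, ¬A} ∪ {¬A}
   apply at d: D⊑(D ⊓ B); ¬A⊑∃r.⊤
   open: L(d) ⊇ {B, C, D, ¬A, ∀r.A, …} (+ ∃-successors) — d ∉ A possible
2. d : B?  L(d) = {B, D, ¬A} ∪ {¬B}
   clash {B, ¬B} at d — d ∈ B
3. d : C?  L(d) = {B, D, ¬A} ∪ {¬C}
   clash {C, ¬C} at d — d ∈ C
4. d : D?  L(d) = {B, D, ¬A} ∪ {¬D}
   clash {D, ¬D} at d — d ∈ D
5. Entailed for d: {B, C, D}

{B, C, D}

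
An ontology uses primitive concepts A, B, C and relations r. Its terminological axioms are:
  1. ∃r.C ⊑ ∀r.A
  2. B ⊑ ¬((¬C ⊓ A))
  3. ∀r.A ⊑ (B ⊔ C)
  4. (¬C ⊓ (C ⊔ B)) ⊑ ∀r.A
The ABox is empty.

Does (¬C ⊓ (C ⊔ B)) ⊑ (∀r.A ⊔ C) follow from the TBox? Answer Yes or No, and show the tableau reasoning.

1. (¬C ⊓ (C ⊔ B)) ⊑ (∀r.A ⊔ C)  ⇔  ((¬C ⊓ (C ⊔ B)) ⊓ (∃r.¬A ⊓ ¬C)) unsat w.r.t. T
   all branches close; clash {A, ¬A} at an ∃-successor
2. Hence (¬C ⊓ (C ⊔ B)) ⊑ (∀r.A ⊔ C): entailed.

Yes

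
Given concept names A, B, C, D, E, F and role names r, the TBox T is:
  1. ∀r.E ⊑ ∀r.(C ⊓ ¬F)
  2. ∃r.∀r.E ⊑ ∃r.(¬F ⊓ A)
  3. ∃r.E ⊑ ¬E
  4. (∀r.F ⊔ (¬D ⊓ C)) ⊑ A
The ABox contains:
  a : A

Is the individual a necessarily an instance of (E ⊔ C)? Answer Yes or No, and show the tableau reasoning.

1. a : (E ⊔ C)?  L(a) = {A} ∪ {(¬E ⊓ ¬C)}
   open: L(a) ⊇ {A, ¬C, ¬E, ∀r.∃r.¬E, ∃r.¬E} (+ ∃-successors) — a ∉ (E ⊔ C) possible
2. Hence a : (E ⊔ C): not entailed.

No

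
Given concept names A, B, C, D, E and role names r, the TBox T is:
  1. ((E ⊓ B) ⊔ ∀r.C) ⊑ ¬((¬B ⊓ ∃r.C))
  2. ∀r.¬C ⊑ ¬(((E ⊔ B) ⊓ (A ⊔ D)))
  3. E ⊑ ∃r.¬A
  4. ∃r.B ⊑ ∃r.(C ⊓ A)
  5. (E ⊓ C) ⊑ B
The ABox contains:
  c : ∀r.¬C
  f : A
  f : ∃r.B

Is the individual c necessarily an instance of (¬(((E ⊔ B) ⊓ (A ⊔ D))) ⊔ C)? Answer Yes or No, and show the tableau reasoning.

Yes

1. c : (¬(((E ⊔ B) ⊓ (A ⊔ D))) ⊔ C)?  L(c) = {∀r.¬C} ∪ {(((E ⊔ B) ⊓ (A ⊔ D)) ⊓ ¬C)}
   clash {D, ¬D} at c — c ∈ (¬(((E ⊔ B) ⊓ (A ⊔ D))) ⊔ C)
2. Hence c : (¬(((E ⊔ B) ⊓ (A ⊔ D))) ⊔ C): entailed.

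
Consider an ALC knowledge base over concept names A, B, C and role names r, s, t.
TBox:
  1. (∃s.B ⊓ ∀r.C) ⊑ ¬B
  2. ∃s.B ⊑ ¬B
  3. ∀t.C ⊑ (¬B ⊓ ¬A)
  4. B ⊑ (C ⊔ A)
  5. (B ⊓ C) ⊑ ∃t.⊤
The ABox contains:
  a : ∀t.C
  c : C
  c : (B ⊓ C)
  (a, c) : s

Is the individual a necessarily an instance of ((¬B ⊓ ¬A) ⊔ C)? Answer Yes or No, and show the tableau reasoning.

1. a : ((¬B ⊓ ¬A) ⊔ C)?  L(a) = {∀t.C} ∪ {((B ⊔ A) ⊓ ¬C)}
   clash {A, ¬A} at a — a ∈ ((¬B ⊓ ¬A) ⊔ C)
2. Hence a : ((¬B ⊓ ¬A) ⊔ C): entailed.

Yes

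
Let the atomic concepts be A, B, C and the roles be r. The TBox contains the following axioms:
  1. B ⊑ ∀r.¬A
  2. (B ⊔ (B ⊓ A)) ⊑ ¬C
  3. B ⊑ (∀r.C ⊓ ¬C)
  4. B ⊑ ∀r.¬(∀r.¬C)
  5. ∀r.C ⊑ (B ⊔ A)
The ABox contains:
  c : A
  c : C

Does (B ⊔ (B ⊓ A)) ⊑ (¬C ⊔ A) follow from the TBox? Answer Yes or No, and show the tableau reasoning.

1. (B ⊔ (B ⊓ A)) ⊑ (¬C ⊔ A)  ⇔  ((B ⊔ (B ⊓ A)) ⊓ (C ⊓ ¬A)) unsat w.r.t. T
   all branches close; clash {A, ¬A} at x₀
2. Hence (B ⊔ (B ⊓ A)) ⊑ (¬C ⊔ A): entailed.

Yes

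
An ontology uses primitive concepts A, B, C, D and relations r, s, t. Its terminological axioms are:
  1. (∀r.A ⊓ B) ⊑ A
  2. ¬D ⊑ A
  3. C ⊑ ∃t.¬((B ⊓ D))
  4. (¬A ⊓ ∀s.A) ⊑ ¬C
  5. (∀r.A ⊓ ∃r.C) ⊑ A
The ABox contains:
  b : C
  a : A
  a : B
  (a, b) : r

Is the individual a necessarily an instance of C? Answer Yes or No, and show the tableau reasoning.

1. a : C?  L(a) = {A, B} ∪ {¬C}
   open: L(a) ⊇ {A, B, ¬C} — a ∉ C possible
2. Hence a : C: not entailed.

No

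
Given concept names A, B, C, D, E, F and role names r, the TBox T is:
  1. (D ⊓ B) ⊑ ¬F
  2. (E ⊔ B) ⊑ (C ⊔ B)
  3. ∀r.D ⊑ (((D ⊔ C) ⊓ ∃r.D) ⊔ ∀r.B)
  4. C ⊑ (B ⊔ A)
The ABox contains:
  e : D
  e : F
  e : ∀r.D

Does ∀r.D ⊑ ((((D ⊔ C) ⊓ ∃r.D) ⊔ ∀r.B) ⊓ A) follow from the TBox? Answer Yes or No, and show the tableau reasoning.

1. ∀r.D ⊑ ((((D ⊔ C) ⊓ ∃r.D) ⊔ ∀r.B) ⊓ A)  ⇔  (∀r.D ⊓ ((((¬D ⊓ ¬C) ⊔ ∀r.¬D) ⊓ ∃r.¬B) ⊔ ¬A)) unsat w.r.t. T
   apply at x₀: ∀r.D⊑(((D ⊔ C) ⊓ ∃r.D) ⊔ ∀r.B)
   open: L(x₀) ⊇ {¬A, ¬B, ¬C, ¬D, ¬E, …}
2. Hence ∀r.D ⊑ ((((D ⊔ C) ⊓ ∃r.D) ⊔ ∀r.B) ⊓ A): not entailed.

No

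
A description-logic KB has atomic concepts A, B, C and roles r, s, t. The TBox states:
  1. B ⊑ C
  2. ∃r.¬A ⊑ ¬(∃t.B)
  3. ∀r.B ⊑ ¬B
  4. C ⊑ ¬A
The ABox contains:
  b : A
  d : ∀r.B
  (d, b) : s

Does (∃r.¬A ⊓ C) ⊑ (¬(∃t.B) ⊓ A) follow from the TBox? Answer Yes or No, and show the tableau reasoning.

1. (∃r.¬A ⊓ C) ⊑ (¬(∃t.B) ⊓ A)  ⇔  ((∃r.¬A ⊓ C) ⊓ (∃t.B ⊔ ¬A)) unsat w.r.t. T
   apply at x₀: ∃r.¬A⊑¬(∃t.B); C⊑¬A
   open: L(x₀) ⊇ {C, ¬A, ∀t.¬B, ∃r.¬A, ∃r.¬B} (+ ∃-successors)
2. Hence (∃r.¬A ⊓ C) ⊑ (¬(∃t.B) ⊓ A): not entailed.

No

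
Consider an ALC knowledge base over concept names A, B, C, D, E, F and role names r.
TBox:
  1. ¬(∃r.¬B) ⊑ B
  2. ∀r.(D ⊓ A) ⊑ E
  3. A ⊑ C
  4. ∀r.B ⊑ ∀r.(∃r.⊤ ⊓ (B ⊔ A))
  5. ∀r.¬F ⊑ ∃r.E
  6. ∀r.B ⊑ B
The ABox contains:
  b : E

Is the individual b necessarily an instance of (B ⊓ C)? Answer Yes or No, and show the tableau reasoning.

1. b : (B ⊓ C)?  L(b) = {E} ∪ {(¬B ⊔ ¬C)}
   open: L(b) ⊇ {E, ¬A, ¬B, ∃r.F, ∃r.¬B} (+ ∃-successors) — b ∉ (B ⊓ C) possible
2. Hence b : (B ⊓ C): not entailed.

No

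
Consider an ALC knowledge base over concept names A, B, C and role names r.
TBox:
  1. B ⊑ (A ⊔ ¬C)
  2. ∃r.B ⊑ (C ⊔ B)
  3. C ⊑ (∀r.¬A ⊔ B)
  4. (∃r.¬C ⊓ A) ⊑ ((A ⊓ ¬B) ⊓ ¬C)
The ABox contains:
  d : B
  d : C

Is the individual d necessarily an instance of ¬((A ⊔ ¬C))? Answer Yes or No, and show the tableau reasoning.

No

1. d : ¬((A ⊔ ¬C))?  L(d) = {B, C} ∪ {(A ⊔ ¬C)}
   apply at d: C⊑(∀r.¬A ⊔ B)
   open: L(d) ⊇ {A, B, C, ∀r.C, ∀r.¬B} — d ∉ ¬((A ⊔ ¬C)) possible
2. Hence d : ¬((A ⊔ ¬C)): not entailed.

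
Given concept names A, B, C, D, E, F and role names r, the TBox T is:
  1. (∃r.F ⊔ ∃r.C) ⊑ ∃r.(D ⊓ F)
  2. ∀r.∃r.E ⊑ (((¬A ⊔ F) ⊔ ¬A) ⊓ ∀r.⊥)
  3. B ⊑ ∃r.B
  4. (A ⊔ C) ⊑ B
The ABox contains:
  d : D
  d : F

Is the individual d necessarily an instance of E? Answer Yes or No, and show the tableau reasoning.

1. d : E?  L(d) = {D, F} ∪ {¬E}
   open: L(d) ⊇ {D, F, ¬A, ¬B, ¬C, …} (+ ∃-successors) — d ∉ E possible
2. Hence d : E: not entailed.

No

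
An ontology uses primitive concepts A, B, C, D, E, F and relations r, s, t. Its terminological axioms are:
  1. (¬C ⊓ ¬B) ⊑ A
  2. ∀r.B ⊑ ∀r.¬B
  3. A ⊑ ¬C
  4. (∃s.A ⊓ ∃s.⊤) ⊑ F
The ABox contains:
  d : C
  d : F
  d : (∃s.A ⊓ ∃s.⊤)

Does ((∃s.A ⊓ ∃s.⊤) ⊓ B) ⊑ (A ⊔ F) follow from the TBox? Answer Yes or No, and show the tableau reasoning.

Yes

1. ((∃s.A ⊓ ∃s.⊤) ⊓ B) ⊑ (A ⊔ F)  ⇔  (((∃s.A ⊓ ∃s.⊤) ⊓ B) ⊓ (¬A ⊓ ¬F)) unsat w.r.t. T
   all branches close; clash {A, ¬A} at x₀
2. Hence ((∃s.A ⊓ ∃s.⊤) ⊓ B) ⊑ (A ⊔ F): entailed.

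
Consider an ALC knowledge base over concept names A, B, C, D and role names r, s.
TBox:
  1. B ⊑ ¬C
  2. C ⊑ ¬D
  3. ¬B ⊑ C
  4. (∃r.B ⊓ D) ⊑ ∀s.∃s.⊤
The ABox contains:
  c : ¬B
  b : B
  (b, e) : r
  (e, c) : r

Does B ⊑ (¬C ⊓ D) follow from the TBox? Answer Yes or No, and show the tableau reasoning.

No

1. B ⊑ (¬C ⊓ D)  ⇔  (B ⊓ (C ⊔ ¬D)) unsat w.r.t. T
   apply at x₀: B⊑¬C
   open: L(x₀) ⊇ {B, ¬C, ¬D}
2. Hence B ⊑ (¬C ⊓ D): not entailed.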